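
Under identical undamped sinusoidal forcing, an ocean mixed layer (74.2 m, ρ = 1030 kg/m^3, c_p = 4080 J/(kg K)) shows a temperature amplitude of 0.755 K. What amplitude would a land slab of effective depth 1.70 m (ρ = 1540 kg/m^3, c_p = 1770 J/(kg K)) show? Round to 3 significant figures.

50.8 K

C_ocean = 3.12×10^8 J/(m²·K); C_land = 4.63×10^6 J/(m²·K).
A ∝ 1/C ⇒ A_land = A_ocean × C_ocean/C_land = 0.755 × 67.3 = 50.8 K.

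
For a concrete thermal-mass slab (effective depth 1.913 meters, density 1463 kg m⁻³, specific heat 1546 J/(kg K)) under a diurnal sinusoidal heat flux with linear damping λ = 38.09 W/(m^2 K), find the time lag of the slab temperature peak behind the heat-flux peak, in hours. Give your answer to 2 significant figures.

Areal heat capacity C = ρ c_p D = 1463 × 1546 × 1.913 = 4.33×10^6 J/(m²·K).
ω = 2π / 86400 s = 7.27×10^-5 s⁻¹.
Phase lag φ = arctan(Cω/λ) = arctan(315/38.09) = 1.45 rad.
Time lag = φ / ω = 1.45 / 7.27×10^-5 = 19900 s = 5.54 hours.

5.5 hours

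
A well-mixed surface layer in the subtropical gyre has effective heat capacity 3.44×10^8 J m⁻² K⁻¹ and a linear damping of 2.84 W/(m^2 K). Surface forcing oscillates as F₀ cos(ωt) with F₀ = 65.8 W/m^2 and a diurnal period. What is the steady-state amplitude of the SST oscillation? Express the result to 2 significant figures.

Areal heat capacity C = 3.44×10^8 J m⁻² K⁻¹ (given).
Angular frequency ω = 2π / T = 2π / 86400 s = 7.27×10^-5 s⁻¹.
√((Cω)² + λ²) = √((25000)² + 2.84²) = 25000 W/(m²·K).
Amplitude A = F₀ / √((Cω)²+λ²) = 65.8 / 25000 = 0.00263 K.

0.0026 K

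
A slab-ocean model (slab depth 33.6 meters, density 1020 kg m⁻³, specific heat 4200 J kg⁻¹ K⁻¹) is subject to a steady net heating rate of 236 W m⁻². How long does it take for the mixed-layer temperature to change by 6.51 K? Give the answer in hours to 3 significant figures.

Areal heat capacity C = ρ c_p D = 1020 × 4200 × 33.6 = 1.44×10^8 J m⁻² K⁻¹.
Time required: Δt = C ΔT / F = 1.44×10^8 × 6.51 / 236 = 3.97×10^6 s.
In hours: 3.97×10^6 s / (3600 s/hour) = 1100 hours.

1100 hours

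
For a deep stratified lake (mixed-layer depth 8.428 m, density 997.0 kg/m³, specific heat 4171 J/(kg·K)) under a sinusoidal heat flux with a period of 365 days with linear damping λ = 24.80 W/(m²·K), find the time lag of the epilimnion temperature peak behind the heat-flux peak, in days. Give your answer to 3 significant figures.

Areal heat capacity C = ρ c_p D = 997.0 × 4171 × 8.428 = 3.50×10^7 J/(m²·K).
ω = 2π / 3.15×10^7 s = 1.99×10^-7 s⁻¹.
Phase lag φ = arctan(Cω/λ) = arctan(6.98/24.80) = 0.274 rad.
Time lag = φ / ω = 0.274 / 1.99×10^-7 = 1.38×10^6 s = 15.9 days.

15.9 days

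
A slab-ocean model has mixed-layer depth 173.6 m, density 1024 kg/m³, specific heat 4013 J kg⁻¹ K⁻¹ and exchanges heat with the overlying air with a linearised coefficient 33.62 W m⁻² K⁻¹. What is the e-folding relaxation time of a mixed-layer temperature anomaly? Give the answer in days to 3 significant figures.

Areal heat capacity C = ρ c_p D = 1024 × 4013 × 173.6 = 7.13×10^8 J/(m^2 K).
Relaxation time τ = C / λ = 7.13×10^8 / 33.62 = 2.12×10^7 s.
In days: 2.12×10^7 s / (86400 s/day) = 246 days.

246 days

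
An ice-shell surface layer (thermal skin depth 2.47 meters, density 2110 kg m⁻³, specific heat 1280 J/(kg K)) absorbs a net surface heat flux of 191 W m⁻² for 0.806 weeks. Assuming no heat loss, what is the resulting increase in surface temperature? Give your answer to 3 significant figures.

Areal heat capacity C = ρ c_p D = 2110 × 1280 × 2.47 = 6.67×10^6 J/(m^2 K).
Net heat input Q = F Δt = 191 × (0.806 weeks × 6.048×10^5 s/week) = 9.31×10^7 J/m².
ΔT = Q / C = 9.31×10^7 / 6.67×10^6 = 14.0 K.

14.0 K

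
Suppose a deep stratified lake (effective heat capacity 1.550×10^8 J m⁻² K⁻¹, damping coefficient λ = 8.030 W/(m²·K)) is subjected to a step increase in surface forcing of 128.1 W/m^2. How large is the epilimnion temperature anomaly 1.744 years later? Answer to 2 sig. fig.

15 K

Areal heat capacity C = 1.550×10^8 J m⁻² K⁻¹ (given).
τ = C / λ = 1.55×10^8 / 8.030 = 1.93×10^7 s.
Equilibrium anomaly ΔT_eq = F / λ = 128.1 / 8.030 = 16.0 K.
t = 1.744 years = 5.50×10^7 s, so t/τ = 2.85.
ΔT(t) = ΔT_eq (1 − e^(−t/τ)) = 16.0 × (1 − e^−2.85) = 15.0 K.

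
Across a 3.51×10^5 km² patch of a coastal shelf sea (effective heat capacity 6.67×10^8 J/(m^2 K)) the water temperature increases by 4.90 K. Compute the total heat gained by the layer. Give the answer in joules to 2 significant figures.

Areal heat capacity C = 6.67×10^8 J/(m^2 K) (given).
Heat per unit area: q = C ΔT = 6.67×10^8 × 4.90 = 3.27×10^9 J/m².
Total heat: Q = q × A = 3.27×10^9 × (3.51×10^5 × 10⁶ m²) = 1.15×10^21 J.

1.1×10^21 J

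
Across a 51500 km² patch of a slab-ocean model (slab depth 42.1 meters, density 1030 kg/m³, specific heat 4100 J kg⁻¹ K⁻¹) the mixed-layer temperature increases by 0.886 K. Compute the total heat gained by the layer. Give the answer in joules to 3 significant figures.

Areal heat capacity C = ρ c_p D = 1030 × 4100 × 42.1 = 1.78×10^8 J m⁻² K⁻¹.
Heat per unit area: q = C ΔT = 1.78×10^8 × 0.886 = 1.58×10^8 J/m².
Total heat: Q = q × A = 1.58×10^8 × (51500 × 10⁶ m²) = 8.11×10^18 J.

8.11×10^18 J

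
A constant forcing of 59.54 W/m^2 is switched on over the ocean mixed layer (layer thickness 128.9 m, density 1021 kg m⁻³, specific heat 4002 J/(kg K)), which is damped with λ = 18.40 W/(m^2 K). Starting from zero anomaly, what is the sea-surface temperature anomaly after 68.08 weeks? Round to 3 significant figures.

2.47 K

Areal heat capacity C = ρ c_p D = 1021 × 4002 × 128.9 = 5.27×10^8 J/(m^2 K).
τ = C / λ = 5.27×10^8 / 18.40 = 2.86×10^7 s.
Equilibrium anomaly ΔT_eq = F / λ = 59.54 / 18.40 = 3.24 K.
t = 68.08 weeks = 4.12×10^7 s, so t/τ = 1.44.
ΔT(t) = ΔT_eq (1 − e^(−t/τ)) = 3.24 × (1 − e^−1.44) = 2.47 K.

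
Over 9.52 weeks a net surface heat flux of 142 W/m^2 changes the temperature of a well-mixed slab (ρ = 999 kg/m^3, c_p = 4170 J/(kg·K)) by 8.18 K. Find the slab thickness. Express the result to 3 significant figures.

24.0 m

Heat input Q = F Δt = 142 × 5.76×10^6 s = 8.18×10^8 J/m².
Required areal heat capacity C = Q / ΔT = 1.00×10^8 J/(m²·K).
Depth D = C / (ρ c_p) = 1.00×10^8 / (999 × 4170) = 24.0 m.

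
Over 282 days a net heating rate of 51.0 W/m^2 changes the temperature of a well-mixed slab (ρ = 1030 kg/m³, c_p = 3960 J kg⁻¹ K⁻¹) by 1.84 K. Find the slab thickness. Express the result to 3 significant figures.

166 m

Heat input Q = F Δt = 51.0 × 2.44×10^7 s = 1.24×10^9 J/m².
Required areal heat capacity C = Q / ΔT = 6.75×10^8 J/(m²·K).
Depth D = C / (ρ c_p) = 6.75×10^8 / (1030 × 3960) = 166 m.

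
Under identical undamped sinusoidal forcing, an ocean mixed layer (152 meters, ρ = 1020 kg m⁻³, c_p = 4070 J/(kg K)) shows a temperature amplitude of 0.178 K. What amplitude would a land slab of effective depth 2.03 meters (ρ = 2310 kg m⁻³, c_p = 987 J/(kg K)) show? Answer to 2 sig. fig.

C_ocean = 6.31×10^8 J/(m²·K); C_land = 4.63×10^6 J/(m²·K).
A ∝ 1/C ⇒ A_land = A_ocean × C_ocean/C_land = 0.178 × 136 = 24.3 K.

24 K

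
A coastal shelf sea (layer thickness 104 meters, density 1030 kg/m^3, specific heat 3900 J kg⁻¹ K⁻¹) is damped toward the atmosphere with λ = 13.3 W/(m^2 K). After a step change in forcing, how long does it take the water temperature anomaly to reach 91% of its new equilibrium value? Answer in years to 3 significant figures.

2.40 years

Areal heat capacity C = ρ c_p D = 1030 × 3900 × 104 = 4.18×10^8 J/(m²·K).
τ = C / λ = 4.18×10^8 / 13.3 = 3.14×10^7 s.
Fraction reached: 1 − e^(−t/τ) = 0.91 ⇒ t = −τ ln(1 − 0.91) = τ × 2.41.
t = 7.56×10^7 s = 2.40 years.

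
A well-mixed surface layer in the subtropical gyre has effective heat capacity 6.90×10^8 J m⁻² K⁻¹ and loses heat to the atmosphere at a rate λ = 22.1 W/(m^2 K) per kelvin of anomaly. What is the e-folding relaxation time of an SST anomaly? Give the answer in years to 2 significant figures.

0.99 years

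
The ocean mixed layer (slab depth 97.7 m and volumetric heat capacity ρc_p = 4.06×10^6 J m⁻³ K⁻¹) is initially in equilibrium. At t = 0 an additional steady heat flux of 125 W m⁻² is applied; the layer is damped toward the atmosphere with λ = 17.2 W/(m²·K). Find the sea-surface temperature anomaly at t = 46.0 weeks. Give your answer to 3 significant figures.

5.09 K

Areal heat capacity C = ρc_p × D = 4.06×10^6 × 97.7 = 3.97×10^8 J/(m²·K).
τ = C / λ = 3.97×10^8 / 17.2 = 2.31×10^7 s.
Equilibrium anomaly ΔT_eq = F / λ = 125 / 17.2 = 7.27 K.
t = 46.0 weeks = 2.78×10^7 s, so t/τ = 1.21.
ΔT(t) = ΔT_eq (1 − e^(−t/τ)) = 7.27 × (1 − e^−1.21) = 5.09 K.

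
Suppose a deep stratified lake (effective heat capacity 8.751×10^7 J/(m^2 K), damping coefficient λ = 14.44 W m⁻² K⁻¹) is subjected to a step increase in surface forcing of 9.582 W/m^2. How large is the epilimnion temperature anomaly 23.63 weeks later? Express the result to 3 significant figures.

Areal heat capacity C = 8.751×10^7 J/(m^2 K) (given).
τ = C / λ = 8.75×10^7 / 14.44 = 6.06×10^6 s.
Equilibrium anomaly ΔT_eq = F / λ = 9.582 / 14.44 = 0.664 K.
t = 23.63 weeks = 1.43×10^7 s, so t/τ = 2.36.
ΔT(t) = ΔT_eq (1 − e^(−t/τ)) = 0.664 × (1 − e^−2.36) = 0.601 K.

0.601 K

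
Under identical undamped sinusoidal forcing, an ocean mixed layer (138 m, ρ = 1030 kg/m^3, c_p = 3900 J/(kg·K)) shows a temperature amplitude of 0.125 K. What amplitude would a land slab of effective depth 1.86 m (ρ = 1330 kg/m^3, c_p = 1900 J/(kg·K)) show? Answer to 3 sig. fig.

14.7 K

C_ocean = 5.54×10^8 J/(m²·K); C_land = 4.70×10^6 J/(m²·K).
A ∝ 1/C ⇒ A_land = A_ocean × C_ocean/C_land = 0.125 × 118 = 14.7 K.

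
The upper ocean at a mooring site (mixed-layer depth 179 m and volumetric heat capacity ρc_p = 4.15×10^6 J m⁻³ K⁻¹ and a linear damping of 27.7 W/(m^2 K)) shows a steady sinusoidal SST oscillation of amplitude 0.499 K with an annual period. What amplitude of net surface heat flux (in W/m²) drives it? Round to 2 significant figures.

75

Areal heat capacity C = ρc_p × D = 4.15×10^6 × 179 = 7.43×10^8 J/(m²·K).
ω = 2π / 3.15×10^7 s = 1.99×10^-7 s⁻¹.
√((Cω)² + λ²) = √((148)² + 27.7²) = 151 W/(m²·K).
F₀ = A × √((Cω)²+λ²) = 0.499 × 151 = 75.1 W/m².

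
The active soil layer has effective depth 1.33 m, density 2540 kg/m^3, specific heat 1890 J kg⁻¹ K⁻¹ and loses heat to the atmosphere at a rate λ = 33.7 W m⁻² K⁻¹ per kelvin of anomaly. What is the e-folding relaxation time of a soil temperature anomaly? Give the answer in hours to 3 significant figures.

52.6 hours

Areal heat capacity C = ρ c_p D = 2540 × 1890 × 1.33 = 6.38×10^6 J/(m^2 K).
Relaxation time τ = C / λ = 6.38×10^6 / 33.7 = 1.89×10^5 s.
In hours: 1.89×10^5 s / (3600 s/hour) = 52.6 hours.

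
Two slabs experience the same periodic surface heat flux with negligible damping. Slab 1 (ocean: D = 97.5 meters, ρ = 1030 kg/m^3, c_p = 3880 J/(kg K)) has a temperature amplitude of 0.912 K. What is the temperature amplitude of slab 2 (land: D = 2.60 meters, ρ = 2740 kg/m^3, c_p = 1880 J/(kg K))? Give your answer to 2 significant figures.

27 K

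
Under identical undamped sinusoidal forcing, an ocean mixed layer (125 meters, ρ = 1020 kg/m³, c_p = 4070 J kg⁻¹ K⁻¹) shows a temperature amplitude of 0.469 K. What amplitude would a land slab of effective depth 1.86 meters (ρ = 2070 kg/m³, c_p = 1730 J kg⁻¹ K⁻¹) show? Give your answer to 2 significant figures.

37 K

C_ocean = 5.19×10^8 J/(m²·K); C_land = 6.66×10^6 J/(m²·K).
A ∝ 1/C ⇒ A_land = A_ocean × C_ocean/C_land = 0.469 × 77.9 = 36.5 K.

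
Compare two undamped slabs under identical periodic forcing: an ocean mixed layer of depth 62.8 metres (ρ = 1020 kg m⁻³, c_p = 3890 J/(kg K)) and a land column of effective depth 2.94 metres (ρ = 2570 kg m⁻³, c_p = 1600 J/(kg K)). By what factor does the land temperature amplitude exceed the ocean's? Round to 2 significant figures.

21

C_ocean = 1020 × 3890 × 62.8 = 2.49×10^8 J/(m²·K).
C_land = 2570 × 1600 × 2.94 = 1.21×10^7 J/(m²·K).
Undamped amplitude ∝ 1/C, so A_land/A_ocean = C_ocean/C_land = 20.6.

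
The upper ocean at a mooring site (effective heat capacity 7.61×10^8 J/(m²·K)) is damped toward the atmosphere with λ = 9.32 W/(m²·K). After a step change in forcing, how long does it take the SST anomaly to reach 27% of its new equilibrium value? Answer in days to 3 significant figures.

297 days

Areal heat capacity C = 7.61×10^8 J/(m²·K) (given).
τ = C / λ = 7.61×10^8 / 9.32 = 8.17×10^7 s.
Fraction reached: 1 − e^(−t/τ) = 0.27 ⇒ t = −τ ln(1 − 0.27) = τ × 0.315.
t = 2.57×10^7 s = 297 days.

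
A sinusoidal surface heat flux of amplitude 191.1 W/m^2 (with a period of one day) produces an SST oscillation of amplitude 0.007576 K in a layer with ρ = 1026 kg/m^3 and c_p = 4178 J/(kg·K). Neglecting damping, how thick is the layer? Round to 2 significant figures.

ω = 2π / 86400 s = 7.27×10^-5 s⁻¹.
Required C = F₀ / (A ω) = 191.1 / (0.007576 × 7.27×10^-5) = 3.47×10^8 J/(m²·K).
D = C / (ρ c_p) = 3.47×10^8 / (1026 × 4178) = 80.9 m.

81 m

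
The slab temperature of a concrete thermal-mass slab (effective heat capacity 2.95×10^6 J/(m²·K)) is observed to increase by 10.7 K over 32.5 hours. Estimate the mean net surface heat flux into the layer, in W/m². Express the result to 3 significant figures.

270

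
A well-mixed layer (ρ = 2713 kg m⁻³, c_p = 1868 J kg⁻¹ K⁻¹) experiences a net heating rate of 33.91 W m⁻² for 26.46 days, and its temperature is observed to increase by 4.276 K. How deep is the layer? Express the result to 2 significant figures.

3.6 m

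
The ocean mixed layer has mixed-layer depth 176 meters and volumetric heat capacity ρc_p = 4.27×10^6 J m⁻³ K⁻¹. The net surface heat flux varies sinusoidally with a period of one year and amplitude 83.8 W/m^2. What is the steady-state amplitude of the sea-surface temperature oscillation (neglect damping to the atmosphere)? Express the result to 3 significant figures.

0.560 K

Areal heat capacity C = ρc_p × D = 4.27×10^6 × 176 = 7.52×10^8 J/(m²·K).
Angular frequency ω = 2π / T = 2π / 3.15×10^7 s = 1.99×10^-7 s⁻¹.
Cω = 7.52×10^8 × 1.99×10^-7 = 150 W/(m²·K).
Amplitude A = F₀ / (Cω) = 83.8 / 150 = 0.560 K.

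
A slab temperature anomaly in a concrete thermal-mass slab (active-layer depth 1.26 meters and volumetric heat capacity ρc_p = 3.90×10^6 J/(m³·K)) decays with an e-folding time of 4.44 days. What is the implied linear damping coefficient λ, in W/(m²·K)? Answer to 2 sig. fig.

13

Areal heat capacity C = ρc_p × D = 3.90×10^6 × 1.26 = 4.91×10^6 J m⁻² K⁻¹.
τ = 4.44 days = 3.84×10^5 s.
λ = C / τ = 4.91×10^6 / 3.84×10^5 = 12.8 W/(m²·K).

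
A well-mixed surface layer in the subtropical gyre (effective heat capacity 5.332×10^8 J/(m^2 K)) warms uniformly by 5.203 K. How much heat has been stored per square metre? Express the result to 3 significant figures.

2.77×10^9

Areal heat capacity C = 5.332×10^8 J/(m^2 K) (given).
ΔQ = C ΔT = 5.33×10^8 × 5.203 = 2.77×10^9 J/m².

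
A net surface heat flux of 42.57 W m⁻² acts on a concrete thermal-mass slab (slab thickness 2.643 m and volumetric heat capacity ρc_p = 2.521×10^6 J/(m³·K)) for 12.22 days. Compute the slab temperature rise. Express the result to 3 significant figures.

Areal heat capacity C = ρc_p × D = 2.521×10^6 × 2.643 = 6.66×10^6 J m⁻² K⁻¹.
Net heat input Q = F Δt = 42.57 × (12.22 days × 86400 s/day) = 4.49×10^7 J/m².
ΔT = Q / C = 4.49×10^7 / 6.66×10^6 = 6.75 K.

6.75 K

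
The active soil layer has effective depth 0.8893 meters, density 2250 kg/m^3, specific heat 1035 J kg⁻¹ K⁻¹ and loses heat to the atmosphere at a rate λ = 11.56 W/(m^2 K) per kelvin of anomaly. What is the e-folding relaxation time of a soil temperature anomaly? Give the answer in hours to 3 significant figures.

49.8 hours

Areal heat capacity C = ρ c_p D = 2250 × 1035 × 0.8893 = 2.07×10^6 J m⁻² K⁻¹.
Relaxation time τ = C / λ = 2.07×10^6 / 11.56 = 1.79×10^5 s.
In hours: 1.79×10^5 s / (3600 s/hour) = 49.8 hours.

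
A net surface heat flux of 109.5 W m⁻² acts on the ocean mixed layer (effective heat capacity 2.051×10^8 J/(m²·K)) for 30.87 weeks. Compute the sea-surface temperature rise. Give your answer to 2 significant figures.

Areal heat capacity C = 2.051×10^8 J/(m²·K) (given).
Net heat input Q = F Δt = 109.5 × (30.87 weeks × 6.048×10^5 s/week) = 2.04×10^9 J/m².
ΔT = Q / C = 2.04×10^9 / 2.05×10^8 = 9.97 K.

10 K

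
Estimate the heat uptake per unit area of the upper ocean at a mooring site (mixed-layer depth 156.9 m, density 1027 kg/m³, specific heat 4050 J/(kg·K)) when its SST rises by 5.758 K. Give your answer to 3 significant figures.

Areal heat capacity C = ρ c_p D = 1027 × 4050 × 156.9 = 6.53×10^8 J/(m^2 K).
ΔQ = C ΔT = 6.53×10^8 × 5.758 = 3.76×10^9 J/m².

3.76×10^9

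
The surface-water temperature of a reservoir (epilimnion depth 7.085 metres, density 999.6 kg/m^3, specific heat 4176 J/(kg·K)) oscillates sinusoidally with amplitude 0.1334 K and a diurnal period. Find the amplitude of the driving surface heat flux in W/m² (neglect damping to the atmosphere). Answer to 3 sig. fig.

287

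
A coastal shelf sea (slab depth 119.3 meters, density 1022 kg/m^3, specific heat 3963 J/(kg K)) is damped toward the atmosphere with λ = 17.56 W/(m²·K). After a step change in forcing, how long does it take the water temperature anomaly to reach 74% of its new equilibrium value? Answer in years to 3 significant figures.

1.17 years

Areal heat capacity C = ρ c_p D = 1022 × 3963 × 119.3 = 4.83×10^8 J m⁻² K⁻¹.
τ = C / λ = 4.83×10^8 / 17.56 = 2.75×10^7 s.
Fraction reached: 1 − e^(−t/τ) = 0.74 ⇒ t = −τ ln(1 − 0.74) = τ × 1.35.
t = 3.71×10^7 s = 1.17 years.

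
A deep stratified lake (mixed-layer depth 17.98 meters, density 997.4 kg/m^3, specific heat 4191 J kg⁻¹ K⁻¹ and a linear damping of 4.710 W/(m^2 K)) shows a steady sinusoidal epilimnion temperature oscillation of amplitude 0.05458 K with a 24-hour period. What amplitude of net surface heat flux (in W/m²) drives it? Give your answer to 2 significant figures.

Areal heat capacity C = ρ c_p D = 997.4 × 4191 × 17.98 = 7.52×10^7 J/(m^2 K).
ω = 2π / 86400 s = 7.27×10^-5 s⁻¹.
√((Cω)² + λ²) = √((5470)² + 4.710²) = 5470 W/(m²·K).
F₀ = A × √((Cω)²+λ²) = 0.05458 × 5470 = 298 W/m².

300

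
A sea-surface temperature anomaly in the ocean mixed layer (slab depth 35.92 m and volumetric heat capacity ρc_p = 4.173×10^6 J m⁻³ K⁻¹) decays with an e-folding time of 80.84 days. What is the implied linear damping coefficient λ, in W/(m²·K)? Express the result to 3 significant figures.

Areal heat capacity C = ρc_p × D = 4.173×10^6 × 35.92 = 1.50×10^8 J/(m^2 K).
τ = 80.84 days = 6.98×10^6 s.
λ = C / τ = 1.50×10^8 / 6.98×10^6 = 21.5 W/(m²·K).

21.5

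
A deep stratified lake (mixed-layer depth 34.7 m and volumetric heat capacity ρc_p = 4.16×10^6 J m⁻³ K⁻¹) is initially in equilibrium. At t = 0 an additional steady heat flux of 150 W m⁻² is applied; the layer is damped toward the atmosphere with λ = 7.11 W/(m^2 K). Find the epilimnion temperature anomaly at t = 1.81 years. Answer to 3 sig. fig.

Areal heat capacity C = ρc_p × D = 4.16×10^6 × 34.7 = 1.44×10^8 J m⁻² K⁻¹.
τ = C / λ = 1.44×10^8 / 7.11 = 2.03×10^7 s.
Equilibrium anomaly ΔT_eq = F / λ = 150 / 7.11 = 21.1 K.
t = 1.81 years = 5.71×10^7 s, so t/τ = 2.81.
ΔT(t) = ΔT_eq (1 − e^(−t/τ)) = 21.1 × (1 − e^−2.81) = 19.8 K.

19.8 K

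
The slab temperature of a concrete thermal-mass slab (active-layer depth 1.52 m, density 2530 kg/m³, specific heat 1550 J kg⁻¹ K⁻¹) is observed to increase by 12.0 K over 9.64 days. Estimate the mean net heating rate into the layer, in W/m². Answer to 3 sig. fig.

Areal heat capacity C = ρ c_p D = 2530 × 1550 × 1.52 = 5.96×10^6 J/(m^2 K).
Required heat per unit area: Q = C ΔT = 5.96×10^6 × 12.0 = 7.15×10^7 J/m².
Flux F = Q / Δt = 7.15×10^7 / 8.33×10^5 s = 85.9 W/m².

85.9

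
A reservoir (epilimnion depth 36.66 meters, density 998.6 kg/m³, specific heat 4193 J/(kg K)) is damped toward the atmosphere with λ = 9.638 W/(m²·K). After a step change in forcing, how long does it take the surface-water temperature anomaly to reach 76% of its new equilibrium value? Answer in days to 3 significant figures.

Areal heat capacity C = ρ c_p D = 998.6 × 4193 × 36.66 = 1.54×10^8 J m⁻² K⁻¹.
τ = C / λ = 1.54×10^8 / 9.638 = 1.59×10^7 s.
Fraction reached: 1 − e^(−t/τ) = 0.76 ⇒ t = −τ ln(1 − 0.76) = τ × 1.43.
t = 2.27×10^7 s = 263 days.

263 days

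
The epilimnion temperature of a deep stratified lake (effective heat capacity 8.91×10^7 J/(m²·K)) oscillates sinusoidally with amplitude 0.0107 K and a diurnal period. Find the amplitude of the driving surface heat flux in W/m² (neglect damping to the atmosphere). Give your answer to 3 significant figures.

69.3

Areal heat capacity C = 8.91×10^7 J/(m²·K) (given).
ω = 2π / 86400 s = 7.27×10^-5 s⁻¹.
Cω = 8.91×10^7 × 7.27×10^-5 = 6480 W/(m²·K).
F₀ = A × Cω = 0.0107 × 6480 = 69.3 W/m².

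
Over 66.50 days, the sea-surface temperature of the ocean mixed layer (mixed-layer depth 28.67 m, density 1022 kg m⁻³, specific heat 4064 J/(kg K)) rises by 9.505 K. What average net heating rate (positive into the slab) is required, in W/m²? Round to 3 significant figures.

197

Areal heat capacity C = ρ c_p D = 1022 × 4064 × 28.67 = 1.19×10^8 J m⁻² K⁻¹.
Required heat per unit area: Q = C ΔT = 1.19×10^8 × 9.505 = 1.13×10^9 J/m².
Flux F = Q / Δt = 1.13×10^9 / 5.75×10^6 s = 197 W/m².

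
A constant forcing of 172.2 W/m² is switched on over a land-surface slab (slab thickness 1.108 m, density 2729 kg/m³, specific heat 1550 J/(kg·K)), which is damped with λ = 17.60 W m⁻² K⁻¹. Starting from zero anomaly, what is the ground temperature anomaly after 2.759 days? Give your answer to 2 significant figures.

5.8 K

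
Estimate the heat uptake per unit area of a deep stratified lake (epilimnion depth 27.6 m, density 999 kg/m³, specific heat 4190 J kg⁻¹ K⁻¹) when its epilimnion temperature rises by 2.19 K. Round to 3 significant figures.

2.53×10^8

Areal heat capacity C = ρ c_p D = 999 × 4190 × 27.6 = 1.16×10^8 J/(m^2 K).
ΔQ = C ΔT = 1.16×10^8 × 2.19 = 2.53×10^8 J/m².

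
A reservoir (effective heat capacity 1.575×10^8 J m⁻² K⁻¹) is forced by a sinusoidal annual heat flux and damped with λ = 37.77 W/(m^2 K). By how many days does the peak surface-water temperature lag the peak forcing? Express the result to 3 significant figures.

40.3 days

Areal heat capacity C = 1.575×10^8 J m⁻² K⁻¹ (given).
ω = 2π / 3.15×10^7 s = 1.99×10^-7 s⁻¹.
Phase lag φ = arctan(Cω/λ) = arctan(31.4/37.77) = 0.693 rad.
Time lag = φ / ω = 0.693 / 1.99×10^-7 = 3.48×10^6 s = 40.3 days.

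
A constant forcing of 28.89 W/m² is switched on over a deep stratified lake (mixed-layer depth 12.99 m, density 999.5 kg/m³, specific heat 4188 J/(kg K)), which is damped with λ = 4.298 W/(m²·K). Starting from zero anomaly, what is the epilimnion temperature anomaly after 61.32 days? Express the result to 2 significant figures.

Areal heat capacity C = ρ c_p D = 999.5 × 4188 × 12.99 = 5.44×10^7 J m⁻² K⁻¹.
τ = C / λ = 5.44×10^7 / 4.298 = 1.27×10^7 s.
Equilibrium anomaly ΔT_eq = F / λ = 28.89 / 4.298 = 6.72 K.
t = 61.32 days = 5.30×10^6 s, so t/τ = 0.419.
ΔT(t) = ΔT_eq (1 − e^(−t/τ)) = 6.72 × (1 − e^−0.419) = 2.30 K.

2.3 K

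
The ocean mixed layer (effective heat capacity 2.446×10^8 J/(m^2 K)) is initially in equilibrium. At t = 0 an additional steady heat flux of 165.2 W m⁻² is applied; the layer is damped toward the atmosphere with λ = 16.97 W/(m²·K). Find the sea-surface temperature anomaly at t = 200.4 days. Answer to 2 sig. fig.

6.8 K

Areal heat capacity C = 2.446×10^8 J/(m^2 K) (given).
τ = C / λ = 2.45×10^8 / 16.97 = 1.44×10^7 s.
Equilibrium anomaly ΔT_eq = F / λ = 165.2 / 16.97 = 9.73 K.
t = 200.4 days = 1.73×10^7 s, so t/τ = 1.20.
ΔT(t) = ΔT_eq (1 − e^(−t/τ)) = 9.73 × (1 − e^−1.20) = 6.81 K.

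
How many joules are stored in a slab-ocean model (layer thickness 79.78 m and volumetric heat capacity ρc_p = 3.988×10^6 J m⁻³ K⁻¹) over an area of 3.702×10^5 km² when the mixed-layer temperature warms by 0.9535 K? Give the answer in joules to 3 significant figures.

Areal heat capacity C = ρc_p × D = 3.988×10^6 × 79.78 = 3.18×10^8 J/(m^2 K).
Heat per unit area: q = C ΔT = 3.18×10^8 × 0.9535 = 3.03×10^8 J/m².
Total heat: Q = q × A = 3.03×10^8 × (3.702×10^5 × 10⁶ m²) = 1.12×10^20 J.

1.12×10^20 J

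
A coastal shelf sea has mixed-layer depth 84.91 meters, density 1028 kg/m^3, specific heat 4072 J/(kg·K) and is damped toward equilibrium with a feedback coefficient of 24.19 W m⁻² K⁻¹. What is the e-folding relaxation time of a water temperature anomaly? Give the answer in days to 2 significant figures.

170 days

Areal heat capacity C = ρ c_p D = 1028 × 4072 × 84.91 = 3.55×10^8 J m⁻² K⁻¹.
Relaxation time τ = C / λ = 3.55×10^8 / 24.19 = 1.47×10^7 s.
In days: 1.47×10^7 s / (86400 s/day) = 170 days.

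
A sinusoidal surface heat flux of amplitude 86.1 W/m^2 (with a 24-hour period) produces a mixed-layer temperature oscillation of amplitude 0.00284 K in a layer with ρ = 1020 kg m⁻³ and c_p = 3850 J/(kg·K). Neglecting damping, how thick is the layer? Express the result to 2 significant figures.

ω = 2π / 86400 s = 7.27×10^-5 s⁻¹.
Required C = F₀ / (A ω) = 86.1 / (0.00284 × 7.27×10^-5) = 4.17×10^8 J/(m²·K).
D = C / (ρ c_p) = 4.17×10^8 / (1020 × 3850) = 106 m.

110 m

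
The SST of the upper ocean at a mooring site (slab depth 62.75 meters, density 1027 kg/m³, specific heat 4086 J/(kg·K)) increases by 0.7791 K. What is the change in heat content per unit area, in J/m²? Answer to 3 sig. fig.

2.05×10^8

Areal heat capacity C = ρ c_p D = 1027 × 4086 × 62.75 = 2.63×10^8 J/(m^2 K).
ΔQ = C ΔT = 2.63×10^8 × 0.7791 = 2.05×10^8 J/m².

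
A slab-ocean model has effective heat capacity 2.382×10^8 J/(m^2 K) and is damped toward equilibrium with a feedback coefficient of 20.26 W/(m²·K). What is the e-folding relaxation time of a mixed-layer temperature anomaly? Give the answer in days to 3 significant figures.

136 days

Areal heat capacity C = 2.382×10^8 J/(m^2 K) (given).
Relaxation time τ = C / λ = 2.38×10^8 / 20.26 = 1.18×10^7 s.
In days: 1.18×10^7 s / (86400 s/day) = 136 days.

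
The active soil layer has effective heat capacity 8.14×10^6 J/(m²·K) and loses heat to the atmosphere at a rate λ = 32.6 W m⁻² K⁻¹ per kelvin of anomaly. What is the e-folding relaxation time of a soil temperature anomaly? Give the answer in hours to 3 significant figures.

Areal heat capacity C = 8.14×10^6 J/(m²·K) (given).
Relaxation time τ = C / λ = 8.14×10^6 / 32.6 = 2.50×10^5 s.
In hours: 2.50×10^5 s / (3600 s/hour) = 69.4 hours.

69.4 hours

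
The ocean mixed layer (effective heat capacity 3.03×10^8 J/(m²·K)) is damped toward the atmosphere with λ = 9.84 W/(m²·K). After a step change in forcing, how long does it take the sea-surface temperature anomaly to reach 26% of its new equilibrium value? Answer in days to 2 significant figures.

110 days

Areal heat capacity C = 3.03×10^8 J/(m²·K) (given).
τ = C / λ = 3.03×10^8 / 9.84 = 3.08×10^7 s.
Fraction reached: 1 − e^(−t/τ) = 0.26 ⇒ t = −τ ln(1 − 0.26) = τ × 0.301.
t = 9.27×10^6 s = 107 days.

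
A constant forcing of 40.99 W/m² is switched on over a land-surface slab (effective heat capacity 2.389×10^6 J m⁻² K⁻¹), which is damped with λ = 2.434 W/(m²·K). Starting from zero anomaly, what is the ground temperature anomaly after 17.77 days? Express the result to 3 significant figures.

13.3 K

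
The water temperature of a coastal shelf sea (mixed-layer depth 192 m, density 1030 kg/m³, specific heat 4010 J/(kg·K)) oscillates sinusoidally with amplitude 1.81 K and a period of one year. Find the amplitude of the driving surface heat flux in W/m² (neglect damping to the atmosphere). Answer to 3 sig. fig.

Areal heat capacity C = ρ c_p D = 1030 × 4010 × 192 = 7.93×10^8 J m⁻² K⁻¹.
ω = 2π / 3.15×10^7 s = 1.99×10^-7 s⁻¹.
Cω = 7.93×10^8 × 1.99×10^-7 = 158 W/(m²·K).
F₀ = A × Cω = 1.81 × 158 = 286 W/m².

286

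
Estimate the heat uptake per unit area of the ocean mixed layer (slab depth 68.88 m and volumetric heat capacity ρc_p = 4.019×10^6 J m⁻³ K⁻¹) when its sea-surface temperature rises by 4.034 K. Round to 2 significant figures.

1.1×10^9

Areal heat capacity C = ρc_p × D = 4.019×10^6 × 68.88 = 2.77×10^8 J/(m²·K).
ΔQ = C ΔT = 2.77×10^8 × 4.034 = 1.12×10^9 J/m².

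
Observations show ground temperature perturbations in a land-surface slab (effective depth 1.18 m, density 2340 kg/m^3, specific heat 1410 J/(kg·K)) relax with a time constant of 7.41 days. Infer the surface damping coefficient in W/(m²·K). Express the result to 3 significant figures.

6.08

Areal heat capacity C = ρ c_p D = 2340 × 1410 × 1.18 = 3.89×10^6 J m⁻² K⁻¹.
τ = 7.41 days = 6.40×10^5 s.
λ = C / τ = 3.89×10^6 / 6.40×10^5 = 6.08 W/(m²·K).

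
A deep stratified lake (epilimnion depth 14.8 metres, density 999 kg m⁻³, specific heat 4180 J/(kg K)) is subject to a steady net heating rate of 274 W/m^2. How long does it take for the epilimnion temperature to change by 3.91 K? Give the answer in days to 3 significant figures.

10.2 days

Areal heat capacity C = ρ c_p D = 999 × 4180 × 14.8 = 6.18×10^7 J m⁻² K⁻¹.
Time required: Δt = C ΔT / F = 6.18×10^7 × 3.91 / 274 = 8.82×10^5 s.
In days: 8.82×10^5 s / (86400 s/day) = 10.2 days.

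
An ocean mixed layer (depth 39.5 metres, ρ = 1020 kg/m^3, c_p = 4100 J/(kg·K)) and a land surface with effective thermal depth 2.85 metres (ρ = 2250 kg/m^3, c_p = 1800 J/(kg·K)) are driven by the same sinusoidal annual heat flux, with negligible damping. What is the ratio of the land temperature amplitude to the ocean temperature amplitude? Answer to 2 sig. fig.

14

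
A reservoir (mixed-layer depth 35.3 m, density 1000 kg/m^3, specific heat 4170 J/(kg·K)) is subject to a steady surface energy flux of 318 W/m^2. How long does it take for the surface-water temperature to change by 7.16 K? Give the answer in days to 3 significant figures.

38.4 days

Areal heat capacity C = ρ c_p D = 1000 × 4170 × 35.3 = 1.47×10^8 J m⁻² K⁻¹.
Time required: Δt = C ΔT / F = 1.47×10^8 × 7.16 / 318 = 3.31×10^6 s.
In days: 3.31×10^6 s / (86400 s/day) = 38.4 days.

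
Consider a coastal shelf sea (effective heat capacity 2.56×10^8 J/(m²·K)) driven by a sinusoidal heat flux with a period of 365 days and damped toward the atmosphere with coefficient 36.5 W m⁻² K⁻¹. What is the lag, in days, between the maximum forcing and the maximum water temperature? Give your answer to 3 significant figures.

55.2 days

Areal heat capacity C = 2.56×10^8 J/(m²·K) (given).
ω = 2π / 3.15×10^7 s = 1.99×10^-7 s⁻¹.
Phase lag φ = arctan(Cω/λ) = arctan(51.0/36.5) = 0.950 rad.
Time lag = φ / ω = 0.950 / 1.99×10^-7 = 4.77×10^6 s = 55.2 days.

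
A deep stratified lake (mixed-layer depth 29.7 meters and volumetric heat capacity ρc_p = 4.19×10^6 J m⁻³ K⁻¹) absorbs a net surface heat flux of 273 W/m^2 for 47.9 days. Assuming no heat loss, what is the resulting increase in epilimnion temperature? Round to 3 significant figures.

Areal heat capacity C = ρc_p × D = 4.19×10^6 × 29.7 = 1.24×10^8 J m⁻² K⁻¹.
Net heat input Q = F Δt = 273 × (47.9 days × 86400 s/day) = 1.13×10^9 J/m².
ΔT = Q / C = 1.13×10^9 / 1.24×10^8 = 9.08 K.

9.08 K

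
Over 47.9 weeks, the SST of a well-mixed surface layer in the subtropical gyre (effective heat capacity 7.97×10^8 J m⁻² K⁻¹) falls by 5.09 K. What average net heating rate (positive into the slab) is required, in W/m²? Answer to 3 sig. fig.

-140

Areal heat capacity C = 7.97×10^8 J m⁻² K⁻¹ (given).
Required heat per unit area: Q = C ΔT = 7.97×10^8 × -5.09 = -4.06×10^9 J/m².
Flux F = Q / Δt = -4.06×10^9 / 2.90×10^7 s = -140 W/m².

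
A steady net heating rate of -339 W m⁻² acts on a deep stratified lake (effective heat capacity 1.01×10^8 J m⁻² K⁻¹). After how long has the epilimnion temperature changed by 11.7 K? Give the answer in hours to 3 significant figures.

968 hours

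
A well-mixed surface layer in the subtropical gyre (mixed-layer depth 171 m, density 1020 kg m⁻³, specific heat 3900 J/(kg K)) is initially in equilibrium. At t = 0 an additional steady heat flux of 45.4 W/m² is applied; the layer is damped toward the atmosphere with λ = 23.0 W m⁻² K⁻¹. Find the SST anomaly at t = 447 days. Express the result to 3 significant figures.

1.44 K

Areal heat capacity C = ρ c_p D = 1020 × 3900 × 171 = 6.80×10^8 J m⁻² K⁻¹.
τ = C / λ = 6.80×10^8 / 23.0 = 2.96×10^7 s.
Equilibrium anomaly ΔT_eq = F / λ = 45.4 / 23.0 = 1.97 K.
t = 447 days = 3.86×10^7 s, so t/τ = 1.31.
ΔT(t) = ΔT_eq (1 − e^(−t/τ)) = 1.97 × (1 − e^−1.31) = 1.44 K.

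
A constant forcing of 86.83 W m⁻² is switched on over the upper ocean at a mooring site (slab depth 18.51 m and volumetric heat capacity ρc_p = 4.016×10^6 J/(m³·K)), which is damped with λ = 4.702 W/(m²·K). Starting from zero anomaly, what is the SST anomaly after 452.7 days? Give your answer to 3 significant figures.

16.9 K

Areal heat capacity C = ρc_p × D = 4.016×10^6 × 18.51 = 7.43×10^7 J/(m^2 K).
τ = C / λ = 7.43×10^7 / 4.702 = 1.58×10^7 s.
Equilibrium anomaly ΔT_eq = F / λ = 86.83 / 4.702 = 18.5 K.
t = 452.7 days = 3.91×10^7 s, so t/τ = 2.47.
ΔT(t) = ΔT_eq (1 − e^(−t/τ)) = 18.5 × (1 − e^−2.47) = 16.9 K.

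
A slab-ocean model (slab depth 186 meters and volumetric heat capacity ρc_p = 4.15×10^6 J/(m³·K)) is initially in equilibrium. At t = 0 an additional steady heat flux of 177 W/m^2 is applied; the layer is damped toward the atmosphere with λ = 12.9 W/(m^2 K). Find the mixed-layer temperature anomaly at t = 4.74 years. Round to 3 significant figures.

Areal heat capacity C = ρc_p × D = 4.15×10^6 × 186 = 7.72×10^8 J/(m²·K).
τ = C / λ = 7.72×10^8 / 12.9 = 5.98×10^7 s.
Equilibrium anomaly ΔT_eq = F / λ = 177 / 12.9 = 13.7 K.
t = 4.74 years = 1.50×10^8 s, so t/τ = 2.50.
ΔT(t) = ΔT_eq (1 − e^(−t/τ)) = 13.7 × (1 − e^−2.50) = 12.6 K.

12.6 K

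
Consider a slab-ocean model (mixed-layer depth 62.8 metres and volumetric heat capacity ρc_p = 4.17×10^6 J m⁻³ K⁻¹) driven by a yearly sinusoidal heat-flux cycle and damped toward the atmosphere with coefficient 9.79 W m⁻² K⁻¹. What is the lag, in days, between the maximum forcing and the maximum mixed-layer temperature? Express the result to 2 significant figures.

Areal heat capacity C = ρc_p × D = 4.17×10^6 × 62.8 = 2.62×10^8 J/(m^2 K).
ω = 2π / 3.15×10^7 s = 1.99×10^-7 s⁻¹.
Phase lag φ = arctan(Cω/λ) = arctan(52.2/9.79) = 1.39 rad.
Time lag = φ / ω = 1.39 / 1.99×10^-7 = 6.95×10^6 s = 80.5 days.

80 days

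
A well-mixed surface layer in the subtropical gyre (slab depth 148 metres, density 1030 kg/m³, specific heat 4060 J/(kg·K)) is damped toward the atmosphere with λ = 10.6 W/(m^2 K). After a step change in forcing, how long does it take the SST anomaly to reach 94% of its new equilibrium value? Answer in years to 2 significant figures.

Areal heat capacity C = ρ c_p D = 1030 × 4060 × 148 = 6.19×10^8 J/(m^2 K).
τ = C / λ = 6.19×10^8 / 10.6 = 5.84×10^7 s.
Fraction reached: 1 − e^(−t/τ) = 0.94 ⇒ t = −τ ln(1 − 0.94) = τ × 2.81.
t = 1.64×10^8 s = 5.21 years.

5.2 years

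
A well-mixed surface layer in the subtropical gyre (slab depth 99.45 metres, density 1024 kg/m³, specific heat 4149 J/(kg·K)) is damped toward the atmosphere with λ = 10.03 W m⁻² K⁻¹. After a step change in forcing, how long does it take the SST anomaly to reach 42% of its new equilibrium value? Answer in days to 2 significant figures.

270 days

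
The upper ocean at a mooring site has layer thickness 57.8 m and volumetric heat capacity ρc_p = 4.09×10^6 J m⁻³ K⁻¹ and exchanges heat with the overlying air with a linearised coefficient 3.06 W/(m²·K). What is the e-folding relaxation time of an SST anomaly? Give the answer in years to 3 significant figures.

2.45 years

Areal heat capacity C = ρc_p × D = 4.09×10^6 × 57.8 = 2.36×10^8 J m⁻² K⁻¹.
Relaxation time τ = C / λ = 2.36×10^8 / 3.06 = 7.73×10^7 s.
In years: 7.73×10^7 s / (3.156×10^7 s/year) = 2.45 years.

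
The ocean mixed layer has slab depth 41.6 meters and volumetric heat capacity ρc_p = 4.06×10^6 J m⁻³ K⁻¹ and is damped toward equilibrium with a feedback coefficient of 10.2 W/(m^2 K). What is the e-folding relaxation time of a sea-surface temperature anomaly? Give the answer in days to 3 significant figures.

192 days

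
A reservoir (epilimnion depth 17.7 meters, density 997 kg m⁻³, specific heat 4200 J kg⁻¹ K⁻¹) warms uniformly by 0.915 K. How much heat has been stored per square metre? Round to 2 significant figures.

Areal heat capacity C = ρ c_p D = 997 × 4200 × 17.7 = 7.41×10^7 J/(m²·K).
ΔQ = C ΔT = 7.41×10^7 × 0.915 = 6.78×10^7 J/m².

6.8×10^7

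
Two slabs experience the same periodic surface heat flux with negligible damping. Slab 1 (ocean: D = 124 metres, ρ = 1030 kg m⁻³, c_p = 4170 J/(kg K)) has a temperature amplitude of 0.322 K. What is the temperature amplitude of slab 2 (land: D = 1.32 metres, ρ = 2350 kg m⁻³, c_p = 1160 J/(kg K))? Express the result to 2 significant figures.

48 K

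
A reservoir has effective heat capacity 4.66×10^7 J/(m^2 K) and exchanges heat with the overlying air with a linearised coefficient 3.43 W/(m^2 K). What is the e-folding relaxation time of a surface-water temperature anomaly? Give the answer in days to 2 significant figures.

160 days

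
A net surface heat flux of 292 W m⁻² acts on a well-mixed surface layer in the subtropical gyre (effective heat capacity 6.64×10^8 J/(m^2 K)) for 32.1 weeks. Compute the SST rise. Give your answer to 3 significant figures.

Areal heat capacity C = 6.64×10^8 J/(m^2 K) (given).
Net heat input Q = F Δt = 292 × (32.1 weeks × 6.048×10^5 s/week) = 5.67×10^9 J/m².
ΔT = Q / C = 5.67×10^9 / 6.64×10^8 = 8.54 K.

8.54 K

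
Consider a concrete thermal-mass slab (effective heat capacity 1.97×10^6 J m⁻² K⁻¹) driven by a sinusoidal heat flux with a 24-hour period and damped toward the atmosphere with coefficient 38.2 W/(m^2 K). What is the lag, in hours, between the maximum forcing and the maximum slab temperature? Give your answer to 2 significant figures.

5.0 hours

Areal heat capacity C = 1.97×10^6 J m⁻² K⁻¹ (given).
ω = 2π / 86400 s = 7.27×10^-5 s⁻¹.
Phase lag φ = arctan(Cω/λ) = arctan(143/38.2) = 1.31 rad.
Time lag = φ / ω = 1.31 / 7.27×10^-5 = 18000 s = 5.00 hours.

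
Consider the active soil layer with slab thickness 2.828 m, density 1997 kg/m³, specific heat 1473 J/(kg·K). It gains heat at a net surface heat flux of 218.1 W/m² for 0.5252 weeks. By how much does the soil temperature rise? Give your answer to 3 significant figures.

Areal heat capacity C = ρ c_p D = 1997 × 1473 × 2.828 = 8.32×10^6 J/(m²·K).
Net heat input Q = F Δt = 218.1 × (0.5252 weeks × 6.048×10^5 s/week) = 6.93×10^7 J/m².
ΔT = Q / C = 6.93×10^7 / 8.32×10^6 = 8.33 K.

8.33 K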